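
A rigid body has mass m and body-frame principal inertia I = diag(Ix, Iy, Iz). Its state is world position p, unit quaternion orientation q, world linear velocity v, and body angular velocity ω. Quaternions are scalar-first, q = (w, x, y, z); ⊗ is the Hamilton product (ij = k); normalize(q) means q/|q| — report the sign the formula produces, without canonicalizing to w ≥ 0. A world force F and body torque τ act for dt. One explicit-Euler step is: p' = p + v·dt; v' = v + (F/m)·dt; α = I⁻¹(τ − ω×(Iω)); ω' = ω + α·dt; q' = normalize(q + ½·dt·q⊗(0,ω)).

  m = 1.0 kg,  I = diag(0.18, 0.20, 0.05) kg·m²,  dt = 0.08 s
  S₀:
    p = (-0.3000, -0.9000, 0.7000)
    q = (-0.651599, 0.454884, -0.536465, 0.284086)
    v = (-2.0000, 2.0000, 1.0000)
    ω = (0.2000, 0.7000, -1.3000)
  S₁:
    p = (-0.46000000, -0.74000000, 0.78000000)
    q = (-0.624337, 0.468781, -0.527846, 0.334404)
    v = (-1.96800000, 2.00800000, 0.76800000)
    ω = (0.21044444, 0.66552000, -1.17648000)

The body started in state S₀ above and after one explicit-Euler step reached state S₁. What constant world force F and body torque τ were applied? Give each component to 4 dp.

ω₁ − ω₀ = (0.01044444, -0.03448000, 0.12352000)
gyro term ω₀×Iω₀ = (0.1365, -0.0338, 0.0028)
I·α + gyro = (0.1600, -0.1200, 0.0800)
Δv = v₁−v₀ = (0.03200000, 0.00800000, -0.23200000)
F = m·Δv/dt = (0.4000, 0.1000, -2.9000)

F = (0.4000, 0.1000, -2.9000)
τ = (0.1600, -0.1200, 0.0800)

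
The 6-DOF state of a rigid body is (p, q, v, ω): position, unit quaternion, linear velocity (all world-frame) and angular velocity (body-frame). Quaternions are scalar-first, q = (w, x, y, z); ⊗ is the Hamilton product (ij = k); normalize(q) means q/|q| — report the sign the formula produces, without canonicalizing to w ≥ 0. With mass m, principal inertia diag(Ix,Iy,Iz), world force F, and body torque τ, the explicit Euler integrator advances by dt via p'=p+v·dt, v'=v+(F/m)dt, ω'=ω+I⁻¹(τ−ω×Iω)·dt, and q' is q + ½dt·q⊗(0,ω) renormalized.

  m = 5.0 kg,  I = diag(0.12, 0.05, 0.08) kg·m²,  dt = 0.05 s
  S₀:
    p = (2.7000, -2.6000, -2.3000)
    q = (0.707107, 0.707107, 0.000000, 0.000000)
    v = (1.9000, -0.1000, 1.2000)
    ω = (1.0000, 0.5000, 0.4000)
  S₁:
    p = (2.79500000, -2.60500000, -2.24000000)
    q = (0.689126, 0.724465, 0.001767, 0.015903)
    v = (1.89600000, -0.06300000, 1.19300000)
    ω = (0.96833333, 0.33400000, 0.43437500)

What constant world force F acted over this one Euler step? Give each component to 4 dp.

velocity change Δv = (-0.00400000, 0.03700000, -0.00700000)
F = m·Δv/dt = (-0.4000, 3.7000, -0.7000)

F = (-0.4000, 3.7000, -0.7000)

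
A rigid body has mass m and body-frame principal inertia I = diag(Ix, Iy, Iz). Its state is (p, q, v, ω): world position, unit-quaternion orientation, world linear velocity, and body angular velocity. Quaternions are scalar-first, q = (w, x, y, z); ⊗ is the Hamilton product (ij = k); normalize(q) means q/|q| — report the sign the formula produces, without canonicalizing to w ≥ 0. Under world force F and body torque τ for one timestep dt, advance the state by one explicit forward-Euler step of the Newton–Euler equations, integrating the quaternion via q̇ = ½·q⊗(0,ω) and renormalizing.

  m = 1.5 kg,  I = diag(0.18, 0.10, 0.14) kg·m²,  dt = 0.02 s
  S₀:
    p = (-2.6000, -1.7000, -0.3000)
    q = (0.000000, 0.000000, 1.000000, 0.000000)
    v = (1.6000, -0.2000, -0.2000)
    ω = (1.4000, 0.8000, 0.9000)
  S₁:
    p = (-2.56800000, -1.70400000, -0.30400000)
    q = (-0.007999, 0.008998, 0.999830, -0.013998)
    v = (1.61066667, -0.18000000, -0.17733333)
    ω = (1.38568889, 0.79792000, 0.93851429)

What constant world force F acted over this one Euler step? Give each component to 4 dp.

F = (0.8000, 1.5000, 1.7000)

Δv = v₁−v₀ = (0.01066667, 0.02000000, 0.02266667)
m·(v₁−v₀)/dt = (0.8000, 1.5000, 1.7000)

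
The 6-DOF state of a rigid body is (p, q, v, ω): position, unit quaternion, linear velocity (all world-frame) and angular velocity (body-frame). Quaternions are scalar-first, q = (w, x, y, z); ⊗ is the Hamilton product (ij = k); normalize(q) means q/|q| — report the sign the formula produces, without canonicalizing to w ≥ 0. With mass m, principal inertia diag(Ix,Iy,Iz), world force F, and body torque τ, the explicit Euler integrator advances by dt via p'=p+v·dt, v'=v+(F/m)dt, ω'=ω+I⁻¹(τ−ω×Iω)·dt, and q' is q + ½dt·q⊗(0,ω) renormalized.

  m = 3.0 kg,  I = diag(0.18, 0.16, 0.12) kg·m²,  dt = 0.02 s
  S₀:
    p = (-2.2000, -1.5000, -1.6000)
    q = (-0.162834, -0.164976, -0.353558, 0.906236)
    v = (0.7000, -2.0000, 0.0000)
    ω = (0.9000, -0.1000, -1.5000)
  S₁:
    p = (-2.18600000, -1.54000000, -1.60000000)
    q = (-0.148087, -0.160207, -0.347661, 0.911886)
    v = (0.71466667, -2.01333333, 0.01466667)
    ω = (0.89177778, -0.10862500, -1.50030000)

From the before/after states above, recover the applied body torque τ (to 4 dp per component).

rate change Δω = (-0.00822222, -0.00862500, -0.00030000)
τ = I·(Δω/dt) + ω₀×(Iω₀) = (-0.0800, -0.1500, 0.0000)

τ = (-0.0800, -0.1500, 0.0000)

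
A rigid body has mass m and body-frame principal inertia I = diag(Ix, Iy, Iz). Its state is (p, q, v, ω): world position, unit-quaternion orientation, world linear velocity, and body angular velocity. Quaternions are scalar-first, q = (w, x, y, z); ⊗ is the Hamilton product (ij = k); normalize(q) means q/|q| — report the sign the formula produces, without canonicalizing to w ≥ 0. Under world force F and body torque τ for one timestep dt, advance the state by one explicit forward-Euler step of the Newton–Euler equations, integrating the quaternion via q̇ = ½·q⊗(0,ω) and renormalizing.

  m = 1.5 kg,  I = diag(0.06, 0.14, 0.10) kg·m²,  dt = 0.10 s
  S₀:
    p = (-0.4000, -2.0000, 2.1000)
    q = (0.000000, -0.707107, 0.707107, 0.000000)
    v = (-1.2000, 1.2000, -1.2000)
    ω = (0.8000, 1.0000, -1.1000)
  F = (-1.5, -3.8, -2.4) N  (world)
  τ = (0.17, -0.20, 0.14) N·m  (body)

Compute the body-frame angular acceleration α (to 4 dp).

ω×(Iω) gyroscopic = (0.0440, 0.0352, 0.0640)
angular accel α = (2.1000, -1.6800, 0.7600)

α = (2.1000, -1.6800, 0.7600)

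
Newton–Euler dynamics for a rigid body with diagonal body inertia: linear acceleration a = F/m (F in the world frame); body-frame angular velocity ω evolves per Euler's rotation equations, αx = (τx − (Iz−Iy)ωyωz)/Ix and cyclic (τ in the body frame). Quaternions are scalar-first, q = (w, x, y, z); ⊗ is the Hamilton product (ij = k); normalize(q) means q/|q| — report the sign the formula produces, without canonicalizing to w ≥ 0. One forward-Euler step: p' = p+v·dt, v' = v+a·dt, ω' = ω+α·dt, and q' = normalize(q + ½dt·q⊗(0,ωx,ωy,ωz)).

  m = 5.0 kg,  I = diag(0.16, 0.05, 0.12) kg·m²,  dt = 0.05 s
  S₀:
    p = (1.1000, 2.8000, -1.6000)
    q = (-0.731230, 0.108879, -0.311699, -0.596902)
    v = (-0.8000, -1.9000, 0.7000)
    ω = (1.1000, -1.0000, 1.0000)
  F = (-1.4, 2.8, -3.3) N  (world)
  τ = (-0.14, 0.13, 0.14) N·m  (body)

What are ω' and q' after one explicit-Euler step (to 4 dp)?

ω' = (1.0781, -0.9140, 1.0079)
q' = (-0.7264, 0.0660, -0.3122, -0.6087)

(τ − ω×Iω)/I = (-0.4375, 1.7200, 0.1583)
new body rate ω' = (1.0781, -0.9140, 1.0079)
2q̇ = q⊗(0,ω) = (0.1654361, -1.7129540, -0.0342412, -0.4972401)
updated quaternion q' = (-0.7264, 0.0660, -0.3122, -0.6087)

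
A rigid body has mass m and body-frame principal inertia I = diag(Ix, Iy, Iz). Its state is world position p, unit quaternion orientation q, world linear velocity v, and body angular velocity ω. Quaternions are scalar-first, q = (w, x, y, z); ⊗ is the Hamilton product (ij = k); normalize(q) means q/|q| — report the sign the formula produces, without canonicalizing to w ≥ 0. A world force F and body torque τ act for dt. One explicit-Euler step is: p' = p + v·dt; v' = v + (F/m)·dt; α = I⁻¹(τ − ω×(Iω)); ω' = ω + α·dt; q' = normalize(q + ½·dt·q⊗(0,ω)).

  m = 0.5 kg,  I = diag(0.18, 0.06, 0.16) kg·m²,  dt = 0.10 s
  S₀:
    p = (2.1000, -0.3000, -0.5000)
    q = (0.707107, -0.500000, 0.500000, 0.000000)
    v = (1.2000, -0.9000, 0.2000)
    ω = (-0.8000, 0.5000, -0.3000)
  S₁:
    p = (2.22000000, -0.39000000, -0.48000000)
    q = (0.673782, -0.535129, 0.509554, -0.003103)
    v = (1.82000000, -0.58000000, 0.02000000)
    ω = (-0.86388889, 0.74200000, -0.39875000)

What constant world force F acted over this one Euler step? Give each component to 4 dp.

v₁ − v₀ = (0.62000000, 0.32000000, -0.18000000)
applied force F = (3.1000, 1.6000, -0.9000)

F = (3.1000, 1.6000, -0.9000)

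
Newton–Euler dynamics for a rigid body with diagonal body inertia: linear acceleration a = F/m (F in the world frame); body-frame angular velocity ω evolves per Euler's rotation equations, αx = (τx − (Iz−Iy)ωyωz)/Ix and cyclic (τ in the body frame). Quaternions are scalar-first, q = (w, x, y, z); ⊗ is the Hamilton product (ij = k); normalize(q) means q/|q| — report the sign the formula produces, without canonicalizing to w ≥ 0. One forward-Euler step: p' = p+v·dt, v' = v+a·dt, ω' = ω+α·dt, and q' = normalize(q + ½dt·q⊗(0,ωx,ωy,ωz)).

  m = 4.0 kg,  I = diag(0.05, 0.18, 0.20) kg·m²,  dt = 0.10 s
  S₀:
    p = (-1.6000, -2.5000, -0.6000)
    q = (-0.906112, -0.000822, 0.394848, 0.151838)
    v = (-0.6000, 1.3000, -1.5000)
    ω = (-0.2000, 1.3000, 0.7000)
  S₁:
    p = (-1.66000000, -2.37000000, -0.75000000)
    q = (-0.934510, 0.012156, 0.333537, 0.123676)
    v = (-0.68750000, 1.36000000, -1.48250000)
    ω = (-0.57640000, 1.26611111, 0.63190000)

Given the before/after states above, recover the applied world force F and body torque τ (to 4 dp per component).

rate change Δω = (-0.37640000, -0.03388889, -0.06810000)
τ = I·(Δω/dt) + ω₀×(Iω₀) = (-0.1700, -0.0400, -0.1700)
velocity change Δv = (-0.08750000, 0.06000000, 0.01750000)
F = m·Δv/dt = (-3.5000, 2.4000, 0.7000)

F = (-3.5000, 2.4000, 0.7000)
τ = (-0.1700, -0.0400, -0.1700)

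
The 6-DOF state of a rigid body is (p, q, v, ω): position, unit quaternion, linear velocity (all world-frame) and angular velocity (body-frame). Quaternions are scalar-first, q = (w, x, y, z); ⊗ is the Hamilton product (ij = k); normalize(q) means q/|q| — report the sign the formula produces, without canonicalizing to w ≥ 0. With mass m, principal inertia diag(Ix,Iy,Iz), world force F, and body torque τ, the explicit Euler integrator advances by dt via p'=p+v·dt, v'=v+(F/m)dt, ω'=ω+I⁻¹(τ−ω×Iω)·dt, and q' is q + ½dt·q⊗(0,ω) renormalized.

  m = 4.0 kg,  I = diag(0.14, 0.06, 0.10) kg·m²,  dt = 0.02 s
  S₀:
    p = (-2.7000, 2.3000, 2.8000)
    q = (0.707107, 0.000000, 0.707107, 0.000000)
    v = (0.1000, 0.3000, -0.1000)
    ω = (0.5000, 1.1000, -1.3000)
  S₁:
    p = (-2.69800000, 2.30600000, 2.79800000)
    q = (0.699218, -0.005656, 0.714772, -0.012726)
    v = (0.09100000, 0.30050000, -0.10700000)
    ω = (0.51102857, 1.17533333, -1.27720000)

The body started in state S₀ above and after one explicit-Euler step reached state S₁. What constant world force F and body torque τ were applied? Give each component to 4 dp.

F = (-1.8000, 0.1000, -1.4000)
τ = (0.0200, 0.2000, 0.0700)

v₁ − v₀ = (-0.00900000, 0.00050000, -0.00700000)
applied force F = (-1.8000, 0.1000, -1.4000)
ω₁ − ω₀ = (0.01102857, 0.07533333, 0.02280000)
I·α + gyro = (0.0200, 0.2000, 0.0700)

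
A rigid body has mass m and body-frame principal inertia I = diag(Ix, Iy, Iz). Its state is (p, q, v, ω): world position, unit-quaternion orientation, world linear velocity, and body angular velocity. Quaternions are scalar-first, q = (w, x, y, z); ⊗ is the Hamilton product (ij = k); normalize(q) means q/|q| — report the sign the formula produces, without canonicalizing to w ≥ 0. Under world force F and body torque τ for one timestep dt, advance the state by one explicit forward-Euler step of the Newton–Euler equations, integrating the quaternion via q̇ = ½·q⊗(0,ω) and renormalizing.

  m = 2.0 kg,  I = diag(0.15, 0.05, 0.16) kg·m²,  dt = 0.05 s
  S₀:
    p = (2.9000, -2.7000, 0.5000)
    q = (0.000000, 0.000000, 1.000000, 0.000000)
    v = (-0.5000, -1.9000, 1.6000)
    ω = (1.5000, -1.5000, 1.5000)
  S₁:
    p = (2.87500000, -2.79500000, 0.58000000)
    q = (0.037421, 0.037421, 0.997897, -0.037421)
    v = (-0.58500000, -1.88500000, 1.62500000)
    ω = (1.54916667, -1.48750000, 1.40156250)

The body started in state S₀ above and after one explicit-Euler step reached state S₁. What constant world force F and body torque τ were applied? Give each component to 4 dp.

Δv = v₁−v₀ = (-0.08500000, 0.01500000, 0.02500000)
F = m·Δv/dt = (-3.4000, 0.6000, 1.0000)
Δω = ω₁−ω₀ = (0.04916667, 0.01250000, -0.09843750)
gyro term ω₀×Iω₀ = (-0.2475, -0.0225, 0.2250)
I·α + gyro = (-0.1000, -0.0100, -0.0900)

F = (-3.4000, 0.6000, 1.0000)
τ = (-0.1000, -0.0100, -0.0900)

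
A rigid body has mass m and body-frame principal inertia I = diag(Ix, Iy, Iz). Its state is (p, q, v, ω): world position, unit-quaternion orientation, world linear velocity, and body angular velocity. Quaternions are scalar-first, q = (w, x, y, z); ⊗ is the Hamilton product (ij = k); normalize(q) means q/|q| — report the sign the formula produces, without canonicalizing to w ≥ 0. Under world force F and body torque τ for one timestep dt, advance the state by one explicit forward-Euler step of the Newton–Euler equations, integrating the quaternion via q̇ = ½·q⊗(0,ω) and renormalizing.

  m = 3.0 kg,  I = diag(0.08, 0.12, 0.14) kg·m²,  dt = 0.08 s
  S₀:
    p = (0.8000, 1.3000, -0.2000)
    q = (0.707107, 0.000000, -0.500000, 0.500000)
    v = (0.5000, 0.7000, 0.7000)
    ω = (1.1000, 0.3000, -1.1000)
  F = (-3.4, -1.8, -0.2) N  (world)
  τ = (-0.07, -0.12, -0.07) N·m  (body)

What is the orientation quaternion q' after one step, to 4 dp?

2q̇ = q⊗(0,ω) = (0.7000000, 1.1778177, 0.7621321, -0.2278177)
q' = normalize(q + ½dt·q⊗(0,ω)) = (0.7336, 0.0470, -0.4686, 0.4899)

q' = (0.7336, 0.0470, -0.4686, 0.4899)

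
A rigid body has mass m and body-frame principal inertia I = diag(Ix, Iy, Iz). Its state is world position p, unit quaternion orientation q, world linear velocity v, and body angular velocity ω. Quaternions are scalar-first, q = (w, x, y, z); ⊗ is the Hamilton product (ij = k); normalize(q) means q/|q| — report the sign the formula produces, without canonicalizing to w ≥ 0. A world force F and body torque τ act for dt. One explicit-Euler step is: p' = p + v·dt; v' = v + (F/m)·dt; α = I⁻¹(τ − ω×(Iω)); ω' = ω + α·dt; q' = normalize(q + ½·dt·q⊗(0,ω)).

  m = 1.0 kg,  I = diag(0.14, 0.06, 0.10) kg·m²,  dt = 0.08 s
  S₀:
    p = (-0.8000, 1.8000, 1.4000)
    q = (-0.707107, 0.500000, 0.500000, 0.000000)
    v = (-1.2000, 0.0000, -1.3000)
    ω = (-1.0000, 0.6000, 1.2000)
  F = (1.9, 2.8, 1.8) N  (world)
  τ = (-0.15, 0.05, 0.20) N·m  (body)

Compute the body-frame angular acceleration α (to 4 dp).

α = (-1.2771, 1.6333, 1.5200)

ω×(Iω) gyroscopic = (0.0288, -0.0480, 0.0480)
(τ − ω×Iω)/I = (-1.2771, 1.6333, 1.5200)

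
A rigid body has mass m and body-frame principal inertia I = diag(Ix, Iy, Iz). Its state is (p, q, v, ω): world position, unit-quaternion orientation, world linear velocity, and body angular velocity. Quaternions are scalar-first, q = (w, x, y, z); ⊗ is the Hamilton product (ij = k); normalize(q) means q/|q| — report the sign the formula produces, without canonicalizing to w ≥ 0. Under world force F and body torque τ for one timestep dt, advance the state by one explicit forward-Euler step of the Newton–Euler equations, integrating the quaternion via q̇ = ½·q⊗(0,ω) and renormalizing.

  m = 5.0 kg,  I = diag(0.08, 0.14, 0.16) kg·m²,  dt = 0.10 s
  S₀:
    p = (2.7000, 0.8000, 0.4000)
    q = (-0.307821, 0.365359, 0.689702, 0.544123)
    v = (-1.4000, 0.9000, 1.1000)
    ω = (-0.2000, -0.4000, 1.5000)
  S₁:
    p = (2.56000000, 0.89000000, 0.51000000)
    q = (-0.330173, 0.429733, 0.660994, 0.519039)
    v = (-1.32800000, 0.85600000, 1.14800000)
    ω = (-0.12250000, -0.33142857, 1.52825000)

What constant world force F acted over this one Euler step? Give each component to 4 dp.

velocity change Δv = (0.07200000, -0.04400000, 0.04800000)
applied force F = (3.6000, -2.2000, 2.4000)

F = (3.6000, -2.2000, 2.4000)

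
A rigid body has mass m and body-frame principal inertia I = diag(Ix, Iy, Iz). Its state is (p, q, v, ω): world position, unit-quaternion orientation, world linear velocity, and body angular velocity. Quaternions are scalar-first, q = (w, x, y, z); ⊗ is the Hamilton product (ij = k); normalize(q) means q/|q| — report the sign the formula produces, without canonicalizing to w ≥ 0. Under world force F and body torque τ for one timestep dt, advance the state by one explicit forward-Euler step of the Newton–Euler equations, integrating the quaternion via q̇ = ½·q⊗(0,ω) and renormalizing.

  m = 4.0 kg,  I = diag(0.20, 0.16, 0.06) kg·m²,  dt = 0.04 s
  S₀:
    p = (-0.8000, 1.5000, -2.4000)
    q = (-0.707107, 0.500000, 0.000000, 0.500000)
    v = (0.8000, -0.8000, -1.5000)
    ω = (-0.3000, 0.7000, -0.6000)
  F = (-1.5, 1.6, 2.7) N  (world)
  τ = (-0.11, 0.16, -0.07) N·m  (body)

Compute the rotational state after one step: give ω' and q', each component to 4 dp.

angular accel α = (-0.7600, 0.8425, -1.3067)
ω' = ω + α·dt = (-0.3304, 0.7337, -0.6523)
q⊗(0,ω) = (0.4500000, -0.1378679, -0.3449749, 0.7742642)
q + ½dt·q⊗(0,ω), renormalized = (-0.6980, 0.4971, -0.0069, 0.5154)

ω' = (-0.3304, 0.7337, -0.6523)
q' = (-0.6980, 0.4971, -0.0069, 0.5154)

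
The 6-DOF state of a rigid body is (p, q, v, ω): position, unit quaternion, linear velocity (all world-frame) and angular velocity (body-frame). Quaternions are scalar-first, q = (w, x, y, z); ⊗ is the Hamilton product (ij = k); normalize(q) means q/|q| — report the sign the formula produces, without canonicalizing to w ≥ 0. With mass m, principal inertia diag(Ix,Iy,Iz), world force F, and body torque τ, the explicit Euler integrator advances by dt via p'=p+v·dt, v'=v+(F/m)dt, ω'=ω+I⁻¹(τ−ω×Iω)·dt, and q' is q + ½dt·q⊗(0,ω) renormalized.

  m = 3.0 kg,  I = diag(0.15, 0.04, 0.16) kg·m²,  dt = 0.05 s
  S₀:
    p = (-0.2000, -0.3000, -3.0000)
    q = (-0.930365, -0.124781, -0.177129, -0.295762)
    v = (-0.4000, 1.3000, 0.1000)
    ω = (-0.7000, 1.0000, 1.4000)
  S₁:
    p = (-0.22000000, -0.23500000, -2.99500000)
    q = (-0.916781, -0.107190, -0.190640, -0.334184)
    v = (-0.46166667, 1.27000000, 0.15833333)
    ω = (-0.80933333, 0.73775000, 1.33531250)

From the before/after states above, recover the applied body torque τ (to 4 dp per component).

τ = (-0.1600, -0.2000, -0.1300)

ω₁ − ω₀ = (-0.10933333, -0.26225000, -0.06468750)
ω₀×(Iω₀) = (0.1680, 0.0098, 0.0770)
applied torque τ = (-0.1600, -0.2000, -0.1300)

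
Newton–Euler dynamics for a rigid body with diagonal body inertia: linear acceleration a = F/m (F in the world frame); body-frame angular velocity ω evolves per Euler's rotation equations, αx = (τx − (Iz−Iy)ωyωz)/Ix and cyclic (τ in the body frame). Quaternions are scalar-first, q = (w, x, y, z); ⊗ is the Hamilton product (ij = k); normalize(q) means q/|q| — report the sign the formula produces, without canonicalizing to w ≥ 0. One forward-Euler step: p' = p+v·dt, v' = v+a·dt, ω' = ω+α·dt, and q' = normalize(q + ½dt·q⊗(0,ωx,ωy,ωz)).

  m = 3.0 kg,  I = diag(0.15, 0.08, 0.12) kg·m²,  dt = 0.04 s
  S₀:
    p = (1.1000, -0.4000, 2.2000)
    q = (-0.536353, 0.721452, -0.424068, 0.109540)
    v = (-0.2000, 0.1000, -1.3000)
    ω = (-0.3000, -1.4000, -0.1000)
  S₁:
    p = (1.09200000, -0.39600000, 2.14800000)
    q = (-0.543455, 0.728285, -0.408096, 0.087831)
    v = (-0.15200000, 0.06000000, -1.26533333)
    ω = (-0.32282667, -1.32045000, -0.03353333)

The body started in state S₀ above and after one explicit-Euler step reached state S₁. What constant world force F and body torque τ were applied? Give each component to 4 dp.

F = (3.6000, -3.0000, 2.6000)
τ = (-0.0800, 0.1600, 0.1700)

Δω = ω₁−ω₀ = (-0.02282667, 0.07955000, 0.06646667)
ω₀×(Iω₀) = (0.0056, 0.0009, -0.0294)
I·α + gyro = (-0.0800, 0.1600, 0.1700)
v₁ − v₀ = (0.04800000, -0.04000000, 0.03466667)
m·(v₁−v₀)/dt = (3.6000, -3.0000, 2.6000)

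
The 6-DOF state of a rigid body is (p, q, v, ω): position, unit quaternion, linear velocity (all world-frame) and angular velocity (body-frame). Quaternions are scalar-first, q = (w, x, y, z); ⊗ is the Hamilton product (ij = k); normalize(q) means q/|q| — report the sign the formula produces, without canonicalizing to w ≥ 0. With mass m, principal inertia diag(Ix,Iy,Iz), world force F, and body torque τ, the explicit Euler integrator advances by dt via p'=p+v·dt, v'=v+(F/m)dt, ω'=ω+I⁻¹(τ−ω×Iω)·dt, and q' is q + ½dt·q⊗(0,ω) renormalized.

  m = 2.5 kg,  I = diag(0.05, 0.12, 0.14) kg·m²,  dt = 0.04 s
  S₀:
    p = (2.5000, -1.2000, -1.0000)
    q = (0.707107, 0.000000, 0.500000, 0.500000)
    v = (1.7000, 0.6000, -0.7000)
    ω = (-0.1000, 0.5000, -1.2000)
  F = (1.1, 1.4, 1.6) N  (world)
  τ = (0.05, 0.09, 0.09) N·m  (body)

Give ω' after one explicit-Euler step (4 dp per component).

precession coupling ω×(Iω) = (-0.0120, -0.0108, -0.0035)
α = I⁻¹(τ − ω×Iω) = (1.2400, 0.8400, 0.6679)
ω' = ω + α·dt = (-0.0504, 0.5336, -1.1733)

ω' = (-0.0504, 0.5336, -1.1733)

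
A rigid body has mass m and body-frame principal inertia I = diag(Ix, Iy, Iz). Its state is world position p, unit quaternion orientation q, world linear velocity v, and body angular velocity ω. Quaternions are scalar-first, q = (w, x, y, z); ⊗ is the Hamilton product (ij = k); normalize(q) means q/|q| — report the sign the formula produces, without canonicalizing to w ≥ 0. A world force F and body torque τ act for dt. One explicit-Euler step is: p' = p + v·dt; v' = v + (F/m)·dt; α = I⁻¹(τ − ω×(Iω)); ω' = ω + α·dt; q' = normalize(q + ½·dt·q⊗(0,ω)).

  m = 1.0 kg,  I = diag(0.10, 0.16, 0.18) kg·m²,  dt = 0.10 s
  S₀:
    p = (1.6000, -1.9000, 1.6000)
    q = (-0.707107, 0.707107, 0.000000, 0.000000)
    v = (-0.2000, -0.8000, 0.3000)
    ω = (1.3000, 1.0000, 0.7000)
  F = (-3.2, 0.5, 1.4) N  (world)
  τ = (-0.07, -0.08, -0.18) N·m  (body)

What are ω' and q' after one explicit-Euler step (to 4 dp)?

ω' = (1.2160, 0.9955, 0.5567)
q' = (-0.7501, 0.6585, -0.0599, 0.0106)

precession coupling ω×(Iω) = (0.0140, -0.0728, 0.0780)
angular accel α = (-0.8400, -0.0450, -1.4333)
new body rate ω' = (1.2160, 0.9955, 0.5567)
2q̇ = q⊗(0,ω) = (-0.9192391, -0.9192391, -1.2020819, 0.2121321)
q + ½dt·q⊗(0,ω), renormalized = (-0.7501, 0.6585, -0.0599, 0.0106)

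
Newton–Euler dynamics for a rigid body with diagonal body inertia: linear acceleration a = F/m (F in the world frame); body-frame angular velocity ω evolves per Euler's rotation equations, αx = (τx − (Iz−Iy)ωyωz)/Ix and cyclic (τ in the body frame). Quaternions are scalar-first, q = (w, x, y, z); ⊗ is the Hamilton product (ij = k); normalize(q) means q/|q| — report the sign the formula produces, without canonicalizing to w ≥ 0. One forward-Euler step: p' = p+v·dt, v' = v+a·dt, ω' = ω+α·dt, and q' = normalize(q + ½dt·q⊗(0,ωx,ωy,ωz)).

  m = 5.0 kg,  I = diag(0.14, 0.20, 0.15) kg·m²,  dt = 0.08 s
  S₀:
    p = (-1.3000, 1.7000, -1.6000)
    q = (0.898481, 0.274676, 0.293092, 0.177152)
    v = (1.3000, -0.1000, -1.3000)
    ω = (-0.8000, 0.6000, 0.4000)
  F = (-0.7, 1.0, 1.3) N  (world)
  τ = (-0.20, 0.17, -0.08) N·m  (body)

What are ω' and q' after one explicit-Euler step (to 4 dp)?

ω×(Iω) gyroscopic = (-0.0120, 0.0032, -0.0288)
(τ − ω×Iω)/I = (-1.3429, 0.8340, -0.3413)
new body rate ω' = (-0.9074, 0.6667, 0.3727)
q⊗(0,ω) = (-0.0269752, -0.7078392, 0.2874966, 0.7586716)
q + ½dt·q⊗(0,ω), renormalized = (0.8966, 0.2461, 0.3043, 0.2073)

ω' = (-0.9074, 0.6667, 0.3727)
q' = (0.8966, 0.2461, 0.3043, 0.2073)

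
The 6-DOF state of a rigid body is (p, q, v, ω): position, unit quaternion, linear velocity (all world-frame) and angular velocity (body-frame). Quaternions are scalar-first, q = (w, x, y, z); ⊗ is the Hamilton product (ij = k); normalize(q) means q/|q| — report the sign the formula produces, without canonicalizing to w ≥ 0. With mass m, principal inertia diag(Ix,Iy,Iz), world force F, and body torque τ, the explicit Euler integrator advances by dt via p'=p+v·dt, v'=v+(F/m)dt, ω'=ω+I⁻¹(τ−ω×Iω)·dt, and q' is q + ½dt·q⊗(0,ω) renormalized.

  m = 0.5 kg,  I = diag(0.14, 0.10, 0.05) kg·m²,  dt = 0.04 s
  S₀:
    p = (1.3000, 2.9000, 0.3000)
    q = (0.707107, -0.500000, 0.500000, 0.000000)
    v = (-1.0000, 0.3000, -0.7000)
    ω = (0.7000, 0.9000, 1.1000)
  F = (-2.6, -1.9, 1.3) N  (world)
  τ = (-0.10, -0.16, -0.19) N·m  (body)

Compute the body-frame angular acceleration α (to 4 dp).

α = (-0.3607, -2.2930, -3.2960)

gyro term ω×Iω = (-0.0495, 0.0693, -0.0252)
(τ − ω×Iω)/I = (-0.3607, -2.2930, -3.2960)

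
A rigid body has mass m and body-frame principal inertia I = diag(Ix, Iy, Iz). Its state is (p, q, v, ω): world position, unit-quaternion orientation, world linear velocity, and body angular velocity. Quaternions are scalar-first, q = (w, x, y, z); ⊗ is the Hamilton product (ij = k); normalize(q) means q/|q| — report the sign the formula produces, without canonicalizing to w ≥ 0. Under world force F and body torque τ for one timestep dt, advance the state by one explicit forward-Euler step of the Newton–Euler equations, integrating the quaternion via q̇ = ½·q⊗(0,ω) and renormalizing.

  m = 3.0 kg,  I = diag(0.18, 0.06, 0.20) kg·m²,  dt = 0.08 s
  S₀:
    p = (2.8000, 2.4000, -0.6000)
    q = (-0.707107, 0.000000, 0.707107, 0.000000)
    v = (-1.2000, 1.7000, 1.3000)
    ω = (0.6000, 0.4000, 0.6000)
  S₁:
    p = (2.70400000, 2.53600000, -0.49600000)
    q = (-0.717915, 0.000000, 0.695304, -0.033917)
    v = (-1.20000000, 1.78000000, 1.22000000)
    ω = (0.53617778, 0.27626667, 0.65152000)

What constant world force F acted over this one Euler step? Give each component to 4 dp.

F = (0.0000, 3.0000, -3.0000)

Δv = v₁−v₀ = (0.00000000, 0.08000000, -0.08000000)
F = m·Δv/dt = (0.0000, 3.0000, -3.0000)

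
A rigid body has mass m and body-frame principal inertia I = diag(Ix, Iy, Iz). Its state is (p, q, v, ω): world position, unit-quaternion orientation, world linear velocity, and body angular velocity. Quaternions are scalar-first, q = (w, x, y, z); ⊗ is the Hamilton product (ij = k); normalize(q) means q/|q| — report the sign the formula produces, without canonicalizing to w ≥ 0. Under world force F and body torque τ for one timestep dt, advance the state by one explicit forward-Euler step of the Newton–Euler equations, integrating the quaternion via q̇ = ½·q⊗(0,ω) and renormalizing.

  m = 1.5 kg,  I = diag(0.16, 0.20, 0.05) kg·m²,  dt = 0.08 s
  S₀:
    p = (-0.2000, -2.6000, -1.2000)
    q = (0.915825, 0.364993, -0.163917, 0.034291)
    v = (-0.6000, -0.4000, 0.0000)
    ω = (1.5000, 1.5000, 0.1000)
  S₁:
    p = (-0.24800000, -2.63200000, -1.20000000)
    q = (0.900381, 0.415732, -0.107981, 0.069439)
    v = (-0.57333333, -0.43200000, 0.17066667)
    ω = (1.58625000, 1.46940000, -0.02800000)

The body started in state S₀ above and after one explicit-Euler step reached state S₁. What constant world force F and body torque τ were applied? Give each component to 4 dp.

F = (0.5000, -0.6000, 3.2000)
τ = (0.1500, -0.0600, 0.0100)

Δω = ω₁−ω₀ = (0.08625000, -0.03060000, -0.12800000)
precession coupling = (-0.0225, 0.0165, 0.0900)
τ = I·(Δω/dt) + ω₀×(Iω₀) = (0.1500, -0.0600, 0.0100)
v₁ − v₀ = (0.02666667, -0.03200000, 0.17066667)
F = m·Δv/dt = (0.5000, -0.6000, 3.2000)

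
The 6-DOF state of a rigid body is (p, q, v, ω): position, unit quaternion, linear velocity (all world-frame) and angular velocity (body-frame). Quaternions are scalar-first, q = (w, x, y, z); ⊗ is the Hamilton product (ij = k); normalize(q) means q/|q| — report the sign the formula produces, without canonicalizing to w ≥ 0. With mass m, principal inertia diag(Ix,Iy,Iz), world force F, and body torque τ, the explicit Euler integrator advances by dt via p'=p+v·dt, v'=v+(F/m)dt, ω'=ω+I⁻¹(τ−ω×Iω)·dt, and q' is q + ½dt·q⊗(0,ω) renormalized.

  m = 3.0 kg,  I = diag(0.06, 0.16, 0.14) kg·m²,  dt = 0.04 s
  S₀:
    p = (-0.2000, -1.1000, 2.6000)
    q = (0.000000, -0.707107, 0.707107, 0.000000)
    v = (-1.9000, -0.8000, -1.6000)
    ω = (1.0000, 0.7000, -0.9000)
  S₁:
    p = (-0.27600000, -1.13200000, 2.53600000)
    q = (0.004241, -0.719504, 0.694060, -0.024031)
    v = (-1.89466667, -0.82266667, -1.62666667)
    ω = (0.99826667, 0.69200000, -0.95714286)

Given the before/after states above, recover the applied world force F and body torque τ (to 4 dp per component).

F = (0.4000, -1.7000, -2.0000)
τ = (0.0100, 0.0400, -0.1300)

Δv = v₁−v₀ = (0.00533333, -0.02266667, -0.02666667)
m·(v₁−v₀)/dt = (0.4000, -1.7000, -2.0000)
rate change Δω = (-0.00173333, -0.00800000, -0.05714286)
gyro term ω₀×Iω₀ = (0.0126, 0.0720, 0.0700)
I·α + gyro = (0.0100, 0.0400, -0.1300)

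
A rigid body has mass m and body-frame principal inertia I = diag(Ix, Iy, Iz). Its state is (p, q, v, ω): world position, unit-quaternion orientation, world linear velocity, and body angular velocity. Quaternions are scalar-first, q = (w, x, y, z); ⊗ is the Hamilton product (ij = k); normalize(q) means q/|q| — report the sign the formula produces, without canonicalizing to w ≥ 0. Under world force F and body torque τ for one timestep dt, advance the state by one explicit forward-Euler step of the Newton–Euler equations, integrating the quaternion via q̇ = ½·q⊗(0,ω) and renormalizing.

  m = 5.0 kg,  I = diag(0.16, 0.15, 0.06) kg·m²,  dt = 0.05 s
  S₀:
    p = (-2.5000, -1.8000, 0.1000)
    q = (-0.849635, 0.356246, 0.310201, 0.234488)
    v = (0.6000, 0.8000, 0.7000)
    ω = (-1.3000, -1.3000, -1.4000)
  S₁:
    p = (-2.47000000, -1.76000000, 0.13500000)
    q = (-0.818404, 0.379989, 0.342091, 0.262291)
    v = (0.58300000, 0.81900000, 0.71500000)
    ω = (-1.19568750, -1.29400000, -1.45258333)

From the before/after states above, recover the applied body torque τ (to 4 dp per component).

rate change Δω = (0.10431250, 0.00600000, -0.05258333)
applied torque τ = (0.1700, 0.2000, -0.0800)

τ = (0.1700, 0.2000, -0.0800)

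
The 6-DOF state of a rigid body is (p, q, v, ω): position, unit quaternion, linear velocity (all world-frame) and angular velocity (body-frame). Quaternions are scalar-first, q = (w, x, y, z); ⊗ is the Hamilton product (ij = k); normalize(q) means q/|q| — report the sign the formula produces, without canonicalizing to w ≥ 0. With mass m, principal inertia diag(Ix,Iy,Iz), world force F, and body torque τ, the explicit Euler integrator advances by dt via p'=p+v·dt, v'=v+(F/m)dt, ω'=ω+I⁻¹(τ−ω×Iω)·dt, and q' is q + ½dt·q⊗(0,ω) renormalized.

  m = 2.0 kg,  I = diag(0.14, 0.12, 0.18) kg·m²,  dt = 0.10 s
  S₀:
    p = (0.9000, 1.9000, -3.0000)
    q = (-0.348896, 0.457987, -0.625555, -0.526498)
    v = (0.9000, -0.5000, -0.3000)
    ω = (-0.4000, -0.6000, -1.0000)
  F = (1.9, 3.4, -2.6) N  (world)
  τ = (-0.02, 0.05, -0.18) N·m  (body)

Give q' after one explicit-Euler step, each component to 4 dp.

2q̇ = q⊗(0,ω) = (-0.7186362, 0.4492146, 0.8779238, -0.1761182)
q + ½dt·q⊗(0,ω), renormalized = (-0.3841, 0.4795, -0.5806, -0.5343)

q' = (-0.3841, 0.4795, -0.5806, -0.5343)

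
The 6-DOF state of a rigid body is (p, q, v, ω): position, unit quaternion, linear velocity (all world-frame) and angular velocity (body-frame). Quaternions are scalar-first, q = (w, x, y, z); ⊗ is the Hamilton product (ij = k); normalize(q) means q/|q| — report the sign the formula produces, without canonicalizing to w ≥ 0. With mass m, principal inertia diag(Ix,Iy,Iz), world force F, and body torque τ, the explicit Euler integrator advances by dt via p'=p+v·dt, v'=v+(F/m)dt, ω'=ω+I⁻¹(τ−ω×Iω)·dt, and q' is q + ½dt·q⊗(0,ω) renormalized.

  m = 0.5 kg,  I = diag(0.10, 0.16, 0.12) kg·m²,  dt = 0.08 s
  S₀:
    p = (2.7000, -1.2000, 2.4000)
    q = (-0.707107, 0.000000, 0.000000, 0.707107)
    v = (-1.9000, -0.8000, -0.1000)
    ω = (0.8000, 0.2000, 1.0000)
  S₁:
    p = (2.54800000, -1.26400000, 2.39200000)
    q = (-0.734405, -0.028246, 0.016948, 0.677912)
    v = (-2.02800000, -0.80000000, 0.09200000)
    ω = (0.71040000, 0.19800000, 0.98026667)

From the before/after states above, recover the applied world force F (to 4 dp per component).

Δv = v₁−v₀ = (-0.12800000, 0.00000000, 0.19200000)
m·(v₁−v₀)/dt = (-0.8000, 0.0000, 1.2000)

F = (-0.8000, 0.0000, 1.2000)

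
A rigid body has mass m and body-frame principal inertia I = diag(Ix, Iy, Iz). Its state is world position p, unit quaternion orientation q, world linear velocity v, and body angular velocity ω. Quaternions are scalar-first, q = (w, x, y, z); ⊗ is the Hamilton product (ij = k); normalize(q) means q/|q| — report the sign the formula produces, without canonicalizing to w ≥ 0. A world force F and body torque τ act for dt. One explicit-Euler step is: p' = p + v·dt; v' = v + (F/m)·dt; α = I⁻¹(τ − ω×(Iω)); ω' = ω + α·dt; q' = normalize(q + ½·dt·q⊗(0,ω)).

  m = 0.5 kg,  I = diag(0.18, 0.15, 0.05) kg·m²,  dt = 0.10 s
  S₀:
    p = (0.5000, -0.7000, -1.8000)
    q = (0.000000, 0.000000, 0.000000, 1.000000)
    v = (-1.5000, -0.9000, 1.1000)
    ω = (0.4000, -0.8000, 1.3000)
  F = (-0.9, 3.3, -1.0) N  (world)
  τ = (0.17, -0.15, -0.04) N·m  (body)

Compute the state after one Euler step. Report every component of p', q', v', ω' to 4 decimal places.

gyro term ω×Iω = (0.1040, 0.0676, 0.0096)
angular accel α = (0.3667, -1.4507, -0.9920)
ω' = ω + α·dt = (0.4367, -0.9451, 1.2008)
q⊗(0,ω) = (-1.3000000, 0.8000000, 0.4000000, 0.0000000)
q' = normalize(q + ½dt·q⊗(0,ω)) = (-0.0648, 0.0399, 0.0199, 0.9969)
linear accel F/m = (-1.8000, 6.6000, -2.0000)
new position p' = (0.3500, -0.7900, -1.6900)
v + (F/m)dt = (-1.6800, -0.2400, 0.9000)

p' = (0.3500, -0.7900, -1.6900)
q' = (-0.0648, 0.0399, 0.0199, 0.9969)
v' = (-1.6800, -0.2400, 0.9000)
ω' = (0.4367, -0.9451, 1.2008)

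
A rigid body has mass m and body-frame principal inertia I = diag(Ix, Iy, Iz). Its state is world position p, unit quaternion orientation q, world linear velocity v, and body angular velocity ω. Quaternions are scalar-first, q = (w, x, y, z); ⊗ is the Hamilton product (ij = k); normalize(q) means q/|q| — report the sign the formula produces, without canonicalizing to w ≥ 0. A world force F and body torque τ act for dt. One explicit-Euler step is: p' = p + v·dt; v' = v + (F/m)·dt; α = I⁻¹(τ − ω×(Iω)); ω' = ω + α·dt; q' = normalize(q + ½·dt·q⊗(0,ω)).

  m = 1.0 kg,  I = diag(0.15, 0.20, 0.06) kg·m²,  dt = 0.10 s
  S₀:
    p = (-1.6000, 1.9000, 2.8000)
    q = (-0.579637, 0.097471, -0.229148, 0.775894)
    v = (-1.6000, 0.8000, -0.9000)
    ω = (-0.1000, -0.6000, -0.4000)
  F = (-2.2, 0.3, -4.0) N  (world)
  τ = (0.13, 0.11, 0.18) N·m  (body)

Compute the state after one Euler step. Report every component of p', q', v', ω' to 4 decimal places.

p' = (-1.7600, 1.9800, 2.7100)
q' = (-0.5701, 0.1281, -0.2135, 0.7829)
v' = (-1.8200, 0.8300, -1.3000)
ω' = (0.0091, -0.5468, -0.1050)

a = (-2.2000, 0.3000, -4.0000)
p + v·dt = (-1.7600, 1.9800, 2.7100)
v + (F/m)dt = (-1.8200, 0.8300, -1.3000)
ω×(Iω) gyroscopic = (-0.0336, 0.0036, 0.0030)
angular accel α = (1.0907, 0.5320, 2.9500)
ω' = ω + α·dt = (0.0091, -0.5468, -0.1050)
2q̇ = q⊗(0,ω) = (0.1826159, 0.6151593, 0.3091812, 0.1504574)
updated quaternion q' = (-0.5701, 0.1281, -0.2135, 0.7829)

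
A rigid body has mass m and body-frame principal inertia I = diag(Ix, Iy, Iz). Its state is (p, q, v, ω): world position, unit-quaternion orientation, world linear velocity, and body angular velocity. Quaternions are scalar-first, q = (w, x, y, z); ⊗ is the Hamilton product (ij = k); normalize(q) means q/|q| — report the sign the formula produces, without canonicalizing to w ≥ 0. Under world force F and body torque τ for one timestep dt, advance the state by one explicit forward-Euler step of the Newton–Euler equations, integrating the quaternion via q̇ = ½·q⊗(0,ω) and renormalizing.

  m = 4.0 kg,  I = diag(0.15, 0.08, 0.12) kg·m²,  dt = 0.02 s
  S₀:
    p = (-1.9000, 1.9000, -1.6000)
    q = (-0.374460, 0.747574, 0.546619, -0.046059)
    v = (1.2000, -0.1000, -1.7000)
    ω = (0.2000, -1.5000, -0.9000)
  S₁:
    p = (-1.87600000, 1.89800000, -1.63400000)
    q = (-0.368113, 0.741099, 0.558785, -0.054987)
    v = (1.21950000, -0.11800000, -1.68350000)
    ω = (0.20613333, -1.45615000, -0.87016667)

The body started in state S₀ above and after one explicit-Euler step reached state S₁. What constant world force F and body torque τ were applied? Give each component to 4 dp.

velocity change Δv = (0.01950000, -0.01800000, 0.01650000)
F = m·Δv/dt = (3.9000, -3.6000, 3.3000)
rate change Δω = (0.00613333, 0.04385000, 0.02983333)
precession coupling = (0.0540, -0.0054, 0.0210)
τ = I·(Δω/dt) + ω₀×(Iω₀) = (0.1000, 0.1700, 0.2000)

F = (3.9000, -3.6000, 3.3000)
τ = (0.1000, 0.1700, 0.2000)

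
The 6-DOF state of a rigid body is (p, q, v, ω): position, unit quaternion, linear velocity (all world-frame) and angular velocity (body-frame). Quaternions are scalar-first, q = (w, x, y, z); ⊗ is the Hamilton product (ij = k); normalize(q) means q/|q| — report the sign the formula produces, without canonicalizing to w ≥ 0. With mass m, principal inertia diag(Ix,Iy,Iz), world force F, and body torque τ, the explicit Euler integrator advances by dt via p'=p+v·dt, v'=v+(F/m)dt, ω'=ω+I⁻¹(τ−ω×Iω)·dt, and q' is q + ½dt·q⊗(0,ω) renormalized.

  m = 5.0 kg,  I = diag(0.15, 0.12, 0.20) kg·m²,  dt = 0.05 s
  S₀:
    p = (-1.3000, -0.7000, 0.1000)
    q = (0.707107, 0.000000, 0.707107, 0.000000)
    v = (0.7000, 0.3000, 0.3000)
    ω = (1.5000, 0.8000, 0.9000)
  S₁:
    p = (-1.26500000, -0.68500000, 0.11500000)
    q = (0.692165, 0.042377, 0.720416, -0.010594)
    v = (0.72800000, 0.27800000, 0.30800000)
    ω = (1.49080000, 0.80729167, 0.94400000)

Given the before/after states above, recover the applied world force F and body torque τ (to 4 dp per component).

Δω = ω₁−ω₀ = (-0.00920000, 0.00729167, 0.04400000)
ω₀×(Iω₀) = (0.0576, -0.0675, -0.0360)
applied torque τ = (0.0300, -0.0500, 0.1400)
velocity change Δv = (0.02800000, -0.02200000, 0.00800000)
F = m·Δv/dt = (2.8000, -2.2000, 0.8000)

F = (2.8000, -2.2000, 0.8000)
τ = (0.0300, -0.0500, 0.1400)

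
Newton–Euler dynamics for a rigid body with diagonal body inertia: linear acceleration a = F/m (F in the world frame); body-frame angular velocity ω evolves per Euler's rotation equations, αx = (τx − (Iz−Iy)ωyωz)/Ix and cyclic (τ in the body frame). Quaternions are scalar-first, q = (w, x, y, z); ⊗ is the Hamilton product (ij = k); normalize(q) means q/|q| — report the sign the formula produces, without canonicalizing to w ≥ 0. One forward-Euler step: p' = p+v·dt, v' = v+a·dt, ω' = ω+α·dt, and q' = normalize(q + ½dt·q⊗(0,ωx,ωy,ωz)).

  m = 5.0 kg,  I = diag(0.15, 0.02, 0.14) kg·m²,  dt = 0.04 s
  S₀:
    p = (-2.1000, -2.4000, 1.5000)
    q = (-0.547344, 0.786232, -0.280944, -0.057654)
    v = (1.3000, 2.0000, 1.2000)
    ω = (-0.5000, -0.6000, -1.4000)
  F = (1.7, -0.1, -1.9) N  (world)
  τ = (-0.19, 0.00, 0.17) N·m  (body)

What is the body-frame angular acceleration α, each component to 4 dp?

α = (-1.9387, -0.3500, 1.4929)

gyro term ω×Iω = (0.1008, 0.0070, -0.0390)
α = I⁻¹(τ − ω×Iω) = (-1.9387, -0.3500, 1.4929)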